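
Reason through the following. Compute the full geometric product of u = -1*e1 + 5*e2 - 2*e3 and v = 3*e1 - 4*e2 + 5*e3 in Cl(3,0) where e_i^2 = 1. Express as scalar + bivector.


In Cl(3,0): e_i^2 = 1, e_ie_j = -e_je_i for i != j.
Scalar part = u . v = (-1)*3 + 5*(-4) + (-2)*5
= -3 + (-20) + (-10) = -33
e12 coeff = (-1)*(-4) - 5*3 = 4 - 15 = -11
e13 coeff = (-1)*5 - (-2)*3 = -5 - (-6) = 1
e23 coeff = 5*5 - (-2)*(-4) = 25 - 8 = 17
uv = -33 - 11*e12 + 1*e13 + 17*e23


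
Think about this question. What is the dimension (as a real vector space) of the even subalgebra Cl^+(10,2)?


Even subalgebra dimension = 2^(n-1)
n = 10 + 2 = 12
2^(12 - 1) = 2^11 = 2048
Verification: sum of C(12,k) for even k = 1 + 66 + 495 + 924 + 495 + 66 + 1 = 2048
Result = 2048


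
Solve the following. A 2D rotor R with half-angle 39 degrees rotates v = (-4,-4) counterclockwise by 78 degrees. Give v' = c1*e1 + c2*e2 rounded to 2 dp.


Rotor R = cos(39deg) - sin(39deg)*e12
Rotation angle theta = 2 * 39 = 78 degrees
v' = R*v*~R rotates v by theta.
cos(78deg) = 0.2079, sin(78deg) = 0.9781
v'_1 = -4*cos(78deg) - (-4)*sin(78deg)
= -4*0.2079 - (-4)*0.9781
= 3.08
v'_2 = -4*sin(78deg) + (-4)*cos(78deg)
= -4*0.9781 + (-4)*0.2079
= -4.74
v' = 3.08*e1 - 4.74*e2


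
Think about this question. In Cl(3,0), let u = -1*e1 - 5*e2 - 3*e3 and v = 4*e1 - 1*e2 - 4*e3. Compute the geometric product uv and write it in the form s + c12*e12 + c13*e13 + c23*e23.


In Cl(3,0): e_i^2 = 1, e_ie_j = -e_je_i for i != j.
Scalar part = u . v = (-1)*4 + (-5)*(-1) + (-3)*(-4)
= -4 + 5 + 12 = 13
e12 coeff = (-1)*(-1) - (-5)*4 = 1 - (-20) = 21
e13 coeff = (-1)*(-4) - (-3)*4 = 4 - (-12) = 16
e23 coeff = (-5)*(-4) - (-3)*(-1) = 20 - 3 = 17
uv = 13 + 21*e12 + 16*e13 + 17*e23


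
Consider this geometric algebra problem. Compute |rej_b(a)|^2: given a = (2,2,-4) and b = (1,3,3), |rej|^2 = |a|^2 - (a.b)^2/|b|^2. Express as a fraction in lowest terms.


|a|^2 = 2^2 + 2^2 + (-4)^2 = 24
|b|^2 = 1^2 + 3^2 + 3^2 = 19
a . b = 2*1 + 2*3 + (-4)*3 = -4
(a.b)^2 = (-4)^2 = 16
|rej|^2 = 24 - 16/19
= (456 - 16)/19
= 440/19
In lowest terms: 440/19


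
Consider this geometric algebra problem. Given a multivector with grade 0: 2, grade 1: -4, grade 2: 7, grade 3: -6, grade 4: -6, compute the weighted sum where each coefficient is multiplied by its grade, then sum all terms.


Grade-weighted sum = sum of grade_k * coefficient_k
0*2 = 0
1*(-4) = -4
2*7 = 14
3*(-6) = -18
4*(-6) = -24
Total = 0 + (-4) + 14 + (-18) + (-24) = -32


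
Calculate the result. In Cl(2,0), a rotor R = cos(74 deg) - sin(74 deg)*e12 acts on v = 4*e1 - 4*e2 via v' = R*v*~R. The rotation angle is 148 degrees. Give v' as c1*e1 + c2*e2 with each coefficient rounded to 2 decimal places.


Rotor R = cos(74deg) - sin(74deg)*e12
Rotation angle theta = 2 * 74 = 148 degrees
v' = R*v*~R rotates v by theta.
cos(148deg) = -0.8480, sin(148deg) = 0.5299
v'_1 = 4*cos(148deg) - (-4)*sin(148deg)
= 4*(-0.8480) - (-4)*0.5299
= -1.27
v'_2 = 4*sin(148deg) + (-4)*cos(148deg)
= 4*0.5299 + (-4)*(-0.8480)
= 5.51
v' = -1.27*e1 + 5.51*e2


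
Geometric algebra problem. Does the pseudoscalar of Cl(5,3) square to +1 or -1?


The pseudoscalar I = e1...e_n (product of all n generators) of Cl(p,q) satisfies I^2 = (-1)^(q + n(n-1)/2).
p = 5, q = 3, n = p + q = 8
n(n-1)/2 = 8 * 7 / 2 = 28
Exponent = q + n(n-1)/2 = 3 + 28 = 31
I^2 = (-1)^31 = -1


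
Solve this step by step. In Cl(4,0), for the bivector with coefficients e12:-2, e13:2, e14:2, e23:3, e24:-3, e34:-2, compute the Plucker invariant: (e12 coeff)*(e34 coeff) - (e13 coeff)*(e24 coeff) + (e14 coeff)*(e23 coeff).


Plucker relation: af - be + cd
a*f = (-2)*(-2) = 4
b*e = 2*(-3) = -6
c*d = 2*3 = 6
af - be + cd = 4 - (-6) + 6
= 16


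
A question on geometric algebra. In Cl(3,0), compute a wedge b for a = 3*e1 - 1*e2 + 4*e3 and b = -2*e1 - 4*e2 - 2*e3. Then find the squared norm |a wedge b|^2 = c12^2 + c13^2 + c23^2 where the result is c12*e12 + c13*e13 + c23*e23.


a wedge b = (a1*b2 - a2*b1)*e12 + (a1*b3 - a3*b1)*e13 + (a2*b3 - a3*b2)*e23
e12 coeff: 3*(-4) - (-1)*(-2) = -12 - 2 = -14
e13 coeff: 3*(-2) - 4*(-2) = -6 - (-8) = 2
e23 coeff: (-1)*(-2) - 4*(-4) = 2 - (-16) = 18
|a wedge b|^2 = (-14)^2 + 2^2 + 18^2
= 196 + 4 + 324
= 524


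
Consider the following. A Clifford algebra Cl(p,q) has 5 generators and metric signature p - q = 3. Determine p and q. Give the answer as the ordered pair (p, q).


We need p + q = 5 and p - q = 3.
Adding: 2p = 5 + 3 = 8, so p = 4.
Then q = 5 - 4 = 1.
(p, q) = (4, 1)


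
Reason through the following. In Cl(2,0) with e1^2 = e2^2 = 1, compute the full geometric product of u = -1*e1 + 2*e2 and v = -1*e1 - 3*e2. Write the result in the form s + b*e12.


Expand: (-1*e1 + 2*e2)(-1*e1 - 3*e2)
= (-1)*(-1)*e1e1 + (-1)*(-3)*e1e2 + 2*(-1)*e2e1 + 2*(-3)*e2e2
Using e1^2 = e2^2 = 1, e2e1 = -e1e2:
Scalar part s = (-1)*(-1) + 2*(-3) = 1 + (-6) = -5
Bivector part b = (-1)*(-3) - 2*(-1) = 3 - (-2) = 5
uv = -5 + 5*e12


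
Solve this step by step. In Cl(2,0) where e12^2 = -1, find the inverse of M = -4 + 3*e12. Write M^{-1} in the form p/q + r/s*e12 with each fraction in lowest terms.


M = -4 + 3*e12, where e12^2 = -1.
Since M commutes with its reverse ~M = a - b*e12, M * ~M = a^2 - b^2*e12^2 = a^2 + b^2.
So M^{-1} = ~M / (a^2 + b^2) = (a - b*e12)/(a^2 + b^2).
a^2 + b^2 = 16 + 9 = 25
Scalar part = -4/25 = -4/25
Bivector coeff = -3/25 = -3/25
M^{-1} = -4/25 - 3/25*e12


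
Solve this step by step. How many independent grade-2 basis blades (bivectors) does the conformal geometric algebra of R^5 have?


The conformal model of R^5 uses Cl(6,1) with m = 5 + 2 = 7 generators.
Number of grade-2 blades = C(m, 2) = C(7, 2)
= 7*6/2 = 21


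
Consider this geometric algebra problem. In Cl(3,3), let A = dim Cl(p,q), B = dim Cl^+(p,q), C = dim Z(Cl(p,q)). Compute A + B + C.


n = 3 + 3 = 6
Total dim = 2^6 = 64
Even subalgebra dim = 2^5 = 32
n is even, so center dim = 1
Sum = 64 + 32 + 1 = 97


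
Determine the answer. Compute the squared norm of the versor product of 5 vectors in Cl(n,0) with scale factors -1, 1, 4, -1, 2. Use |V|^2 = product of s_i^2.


Each vector v_i has |v_i|^2 = s_i^2
Squared scales: (-1)^2 = 1, 1^2 = 1, 4^2 = 16, (-1)^2 = 1, 2^2 = 4
|V|^2 = 1 * 1 * 16 * 1 * 4
= 64


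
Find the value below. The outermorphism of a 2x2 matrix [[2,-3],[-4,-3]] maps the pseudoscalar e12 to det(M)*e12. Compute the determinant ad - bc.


The outermorphism of a linear map f sends e1^e2 to f(e1)^f(e2).
f(e1) = 2*e1 - 4*e2
f(e2) = -3*e1 - 3*e2
f(e1) ^ f(e2) = (2*e1 - 4*e2) ^ (-3*e1 - 3*e2)
= 2*(-3)*e12 + (-4)*(-3)*e21
= (-6 - 12)*e12
= -18*e12
Coefficient = -18


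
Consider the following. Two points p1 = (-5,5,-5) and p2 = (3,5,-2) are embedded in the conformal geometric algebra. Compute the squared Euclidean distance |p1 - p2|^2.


p1 - p2 = (-8, 0, -3)
|p1 - p2|^2 = (-8)^2 + 0^2 + (-3)^2
= 64 + 0 + 9
= 73


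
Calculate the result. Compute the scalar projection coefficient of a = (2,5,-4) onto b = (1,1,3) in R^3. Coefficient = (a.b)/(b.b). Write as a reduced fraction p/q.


Projection coefficient = (a . b) / (b . b)
a . b = 2*1 + 5*1 + (-4)*3
= 2 + 5 + (-12) = -5
b . b = 1^2 + 1^2 + 3^2
= 1 + 1 + 9 = 11
Coefficient = -5/11
In lowest terms: -5/11


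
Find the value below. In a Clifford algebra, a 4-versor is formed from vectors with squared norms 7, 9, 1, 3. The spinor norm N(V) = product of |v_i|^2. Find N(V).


Spinor norm N(V) = |v1|^2 * |v2|^2 * ... * |v4|^2
= 7 * 9 * 1 * 3
Running product: 7, 63, 63, 189
N(V) = 189


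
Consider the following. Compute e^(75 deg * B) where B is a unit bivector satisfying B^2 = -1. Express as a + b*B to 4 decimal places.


For a unit bivector B with B^2 = -1, the exponential series gives
e^(theta*B) = cos(theta) + sin(theta)*B (the GA analogue of Euler's formula).
theta = 75 degrees = 1.308997 rad
cos(75 deg) = 0.2588
sin(75 deg) = 0.9659
exp(theta*B) = 0.2588 + 0.9659*B


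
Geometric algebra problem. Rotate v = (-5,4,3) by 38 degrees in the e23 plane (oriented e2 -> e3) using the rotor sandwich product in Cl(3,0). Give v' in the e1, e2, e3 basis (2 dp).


Rotor R = cos(19deg) - sin(19deg)*e23
Rotation angle theta = 2 * 19 = 38 degrees in the e23 plane (e2 -> e3).
The component perpendicular to the plane (e1) is invariant: v'_1 = v1 = -5.00
cos(38deg) = 0.7880, sin(38deg) = 0.6157
v'_2 = v2*cos(theta) - v3*sin(theta) = 4*0.7880 - 3*0.6157 = 1.31
v'_3 = v2*sin(theta) + v3*cos(theta) = 4*0.6157 + 3*0.7880 = 4.83
v' = -5.00*e1 + 1.31*e2 + 4.83*e3


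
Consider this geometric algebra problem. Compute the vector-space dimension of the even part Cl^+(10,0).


Even subalgebra dimension = 2^(n-1)
n = 10 + 0 = 10
2^(10 - 1) = 2^9 = 512
Verification: sum of C(10,k) for even k = 1 + 45 + 210 + 210 + 45 + 1 = 512
Result = 512


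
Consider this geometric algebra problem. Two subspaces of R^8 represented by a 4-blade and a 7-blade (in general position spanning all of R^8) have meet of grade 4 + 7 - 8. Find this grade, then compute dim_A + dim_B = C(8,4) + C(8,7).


Meet grade = grade(A) + grade(B) - n
= 4 + 7 - 8 = 3
C(8,4) = 70
C(8,7) = 8
dim_A + dim_B = 70 + 8 = 78


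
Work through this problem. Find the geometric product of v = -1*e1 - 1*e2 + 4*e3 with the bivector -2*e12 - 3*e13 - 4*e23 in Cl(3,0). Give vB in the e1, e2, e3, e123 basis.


vB has grade-1 (vector) and grade-3 (trivector) parts: vB = (v _| B) + (v ^ B).
Vector part <vB>_1:
  e1: -v2*b12 - v3*b13 = -(-1)*(-2) - (4)*(-3) = 10
  e2: v1*b12 - v3*b23 = (-1)*(-2) - (4)*(-4) = 18
  e3: v1*b13 + v2*b23 = (-1)*(-3) + (-1)*(-4) = 7
Trivector part <vB>_3:
  e123: v1*b23 - v2*b13 + v3*b12 = (-1)*(-4) - (-1)*(-3) + (4)*(-2) = -7
vB = 10*e1 + 18*e2 + 7*e3 - 7*e123


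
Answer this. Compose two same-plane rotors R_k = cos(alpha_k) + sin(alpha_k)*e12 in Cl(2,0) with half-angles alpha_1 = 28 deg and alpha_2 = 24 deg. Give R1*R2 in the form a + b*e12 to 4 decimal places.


Same-plane rotors commute and their half-angles add:
R1*R2 = cos(a1 + a2) + sin(a1 + a2)*e12.
a1 + a2 = 28 + 24 = 52 deg
cos(52 deg) = 0.6157
sin(52 deg) = 0.7880
R1*R2 = 0.6157 + 0.7880*e12


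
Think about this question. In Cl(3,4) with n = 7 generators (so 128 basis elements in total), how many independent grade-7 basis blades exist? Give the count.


Number of grade-k basis blades in Cl(p,q) with n = p + q is C(n, k).
n = 3 + 4 = 7
C(7, 7) = 7! / (7! * 0!)
= 5040 / (5040 * 1)
= 1


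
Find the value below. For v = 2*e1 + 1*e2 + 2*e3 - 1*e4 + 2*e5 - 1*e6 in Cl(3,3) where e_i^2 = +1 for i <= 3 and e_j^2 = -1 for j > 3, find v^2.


v^2 = sum of c_i^2 * e_i^2
Positive signature terms (e_i^2 = +1): 2^2 + 1^2 + 2^2 = 9
Negative signature terms (e_j^2 = -1): (-1)^2 + 2^2 + (-1)^2 = 6
v^2 = 9 - 6 = 3


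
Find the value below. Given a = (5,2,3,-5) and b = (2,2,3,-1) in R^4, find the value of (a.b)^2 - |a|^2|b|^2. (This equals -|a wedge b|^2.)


a . b = 5*2 + 2*2 + 3*3 + (-5)*(-1)
= 10 + 4 + 9 + 5 = 28
|a|^2 = 5^2 + 2^2 + 3^2 + (-5)^2 = 63
|b|^2 = 2^2 + 2^2 + 3^2 + (-1)^2 = 18
(a.b)^2 = 28^2 = 784
|a|^2 * |b|^2 = 63 * 18 = 1134
Result = 784 - 1134 = -350


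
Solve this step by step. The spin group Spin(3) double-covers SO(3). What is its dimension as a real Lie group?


Spin(n) double-covers SO(n); both have Lie algebra so(n) of dimension n(n-1)/2.
n = 3
n(n-1) = 3 * 2 = 6
dim Spin(3) = 6/2 = 3


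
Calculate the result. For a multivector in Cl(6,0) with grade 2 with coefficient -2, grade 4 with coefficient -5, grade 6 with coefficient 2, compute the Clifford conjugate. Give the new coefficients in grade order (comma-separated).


Clifford conjugate sign for grade k: (-1)^(k(k+1)/2)
Grade 2: (-1)^(2*3/2) = (-1)^3 = -1, coeff -2 -> 2
Grade 4: (-1)^(4*5/2) = (-1)^10 = 1, coeff -5 -> -5
Grade 6: (-1)^(6*7/2) = (-1)^21 = -1, coeff 2 -> -2
Conjugated coefficients: 2, -5, -2


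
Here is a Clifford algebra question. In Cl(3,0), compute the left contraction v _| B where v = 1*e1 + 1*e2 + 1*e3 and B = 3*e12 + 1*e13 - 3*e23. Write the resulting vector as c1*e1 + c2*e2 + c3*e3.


Left contraction v _| B = <vB>_1 (grade-1 part of the geometric product vB).
Using e1_|e12 = e2, e2_|e12 = -e1, e1_|e13 = e3, e3_|e13 = -e1, e2_|e23 = e3, e3_|e23 = -e2:
e1 coeff: -v2*b12 - v3*b13 = -(1)*(3) - (1)*(1) = -4
e2 coeff: v1*b12 - v3*b23 = (1)*(3) - (1)*(-3) = 6
e3 coeff: v1*b13 + v2*b23 = (1)*(1) + (1)*(-3) = -2
v _| B = -4*e1 + 6*e2 - 2*e3


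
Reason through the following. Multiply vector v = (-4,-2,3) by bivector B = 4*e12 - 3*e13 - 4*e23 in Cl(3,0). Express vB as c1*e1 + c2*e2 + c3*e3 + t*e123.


vB has grade-1 (vector) and grade-3 (trivector) parts: vB = (v _| B) + (v ^ B).
Vector part <vB>_1:
  e1: -v2*b12 - v3*b13 = -(-2)*(4) - (3)*(-3) = 17
  e2: v1*b12 - v3*b23 = (-4)*(4) - (3)*(-4) = -4
  e3: v1*b13 + v2*b23 = (-4)*(-3) + (-2)*(-4) = 20
Trivector part <vB>_3:
  e123: v1*b23 - v2*b13 + v3*b12 = (-4)*(-4) - (-2)*(-3) + (3)*(4) = 22
vB = 17*e1 - 4*e2 + 20*e3 + 22*e123


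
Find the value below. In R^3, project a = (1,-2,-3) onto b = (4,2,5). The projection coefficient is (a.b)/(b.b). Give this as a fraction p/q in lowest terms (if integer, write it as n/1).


Projection coefficient = (a . b) / (b . b)
a . b = 1*4 + (-2)*2 + (-3)*5
= 4 + (-4) + (-15) = -15
b . b = 4^2 + 2^2 + 5^2
= 16 + 4 + 25 = 45
Coefficient = -15/45
In lowest terms: -1/3


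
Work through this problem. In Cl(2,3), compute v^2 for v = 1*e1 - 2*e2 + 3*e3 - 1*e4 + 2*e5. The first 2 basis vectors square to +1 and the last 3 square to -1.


v^2 = sum of c_i^2 * e_i^2
Positive signature terms (e_i^2 = +1): 1^2 + (-2)^2 = 5
Negative signature terms (e_j^2 = -1): 3^2 + (-1)^2 + 2^2 = 14
v^2 = 5 - 14 = -9


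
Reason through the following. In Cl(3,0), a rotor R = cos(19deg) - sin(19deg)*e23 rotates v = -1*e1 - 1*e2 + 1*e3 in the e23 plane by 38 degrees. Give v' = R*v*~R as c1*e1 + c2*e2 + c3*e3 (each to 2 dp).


Rotor R = cos(19deg) - sin(19deg)*e23
Rotation angle theta = 2 * 19 = 38 degrees in the e23 plane (e2 -> e3).
The component perpendicular to the plane (e1) is invariant: v'_1 = v1 = -1.00
cos(38deg) = 0.7880, sin(38deg) = 0.6157
v'_2 = v2*cos(theta) - v3*sin(theta) = -1*0.7880 - 1*0.6157 = -1.40
v'_3 = v2*sin(theta) + v3*cos(theta) = -1*0.6157 + 1*0.7880 = 0.17
v' = -1.00*e1 - 1.40*e2 + 0.17*e3


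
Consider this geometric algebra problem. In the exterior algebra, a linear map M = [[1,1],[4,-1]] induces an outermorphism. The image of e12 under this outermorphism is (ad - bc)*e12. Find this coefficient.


The outermorphism of a linear map f sends e1^e2 to f(e1)^f(e2).
f(e1) = 1*e1 + 4*e2
f(e2) = 1*e1 - 1*e2
f(e1) ^ f(e2) = (1*e1 + 4*e2) ^ (1*e1 - 1*e2)
= 1*(-1)*e12 + 4*1*e21
= (-1 - 4)*e12
= -5*e12
Coefficient = -5


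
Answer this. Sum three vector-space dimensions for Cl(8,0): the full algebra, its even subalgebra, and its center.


n = 8 + 0 = 8
Total dim = 2^8 = 256
Even subalgebra dim = 2^7 = 128
n is even, so center dim = 1
Sum = 256 + 128 + 1 = 385


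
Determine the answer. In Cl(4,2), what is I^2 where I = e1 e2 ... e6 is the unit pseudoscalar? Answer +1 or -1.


The pseudoscalar I = e1...e_n (product of all n generators) of Cl(p,q) satisfies I^2 = (-1)^(q + n(n-1)/2).
p = 4, q = 2, n = p + q = 6
n(n-1)/2 = 6 * 5 / 2 = 15
Exponent = q + n(n-1)/2 = 2 + 15 = 17
I^2 = (-1)^17 = -1


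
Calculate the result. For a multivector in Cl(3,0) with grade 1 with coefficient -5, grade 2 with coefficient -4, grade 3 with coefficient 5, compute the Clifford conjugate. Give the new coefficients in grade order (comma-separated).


Clifford conjugate sign for grade k: (-1)^(k(k+1)/2)
Grade 1: (-1)^(1*2/2) = (-1)^1 = -1, coeff -5 -> 5
Grade 2: (-1)^(2*3/2) = (-1)^3 = -1, coeff -4 -> 4
Grade 3: (-1)^(3*4/2) = (-1)^6 = 1, coeff 5 -> 5
Conjugated coefficients: 5, 4, 5


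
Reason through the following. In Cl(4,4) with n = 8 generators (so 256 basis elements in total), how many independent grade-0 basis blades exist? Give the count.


Number of grade-k basis blades in Cl(p,q) with n = p + q is C(n, k).
n = 4 + 4 = 8
C(8, 0) = 8! / (0! * 8!)
= 40320 / (1 * 40320)
= 1


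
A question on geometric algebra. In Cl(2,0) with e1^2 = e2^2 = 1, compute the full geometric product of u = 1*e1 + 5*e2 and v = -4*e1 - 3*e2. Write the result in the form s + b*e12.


Expand: (1*e1 + 5*e2)(-4*e1 - 3*e2)
= 1*(-4)*e1e1 + 1*(-3)*e1e2 + 5*(-4)*e2e1 + 5*(-3)*e2e2
Using e1^2 = e2^2 = 1, e2e1 = -e1e2:
Scalar part s = 1*(-4) + 5*(-3) = -4 + (-15) = -19
Bivector part b = 1*(-3) - 5*(-4) = -3 - (-20) = 17
uv = -19 + 17*e12


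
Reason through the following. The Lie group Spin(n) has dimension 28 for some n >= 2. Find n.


dim Spin(n) = dim so(n) = n(n-1)/2.
Solve n(n-1)/2 = 28, i.e. n^2 - n - 56 = 0.
Discriminant = 1 + 8*28 = 225
n = (1 + sqrt(225))/2 = (1 + 15)/2 = 8


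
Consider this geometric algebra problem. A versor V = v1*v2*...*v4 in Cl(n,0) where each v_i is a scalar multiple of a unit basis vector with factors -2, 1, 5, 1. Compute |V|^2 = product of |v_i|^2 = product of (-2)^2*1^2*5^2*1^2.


Each vector v_i has |v_i|^2 = s_i^2
Squared scales: (-2)^2 = 4, 1^2 = 1, 5^2 = 25, 1^2 = 1
|V|^2 = 4 * 1 * 25 * 1
= 100


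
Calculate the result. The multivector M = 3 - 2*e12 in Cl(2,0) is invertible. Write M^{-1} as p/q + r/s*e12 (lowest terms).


M = 3 - 2*e12, where e12^2 = -1.
Since M commutes with its reverse ~M = a - b*e12, M * ~M = a^2 - b^2*e12^2 = a^2 + b^2.
So M^{-1} = ~M / (a^2 + b^2) = (a - b*e12)/(a^2 + b^2).
a^2 + b^2 = 9 + 4 = 13
Scalar part = 3/13 = 3/13
Bivector coeff = 2/13 = 2/13
M^{-1} = 3/13 + 2/13*e12


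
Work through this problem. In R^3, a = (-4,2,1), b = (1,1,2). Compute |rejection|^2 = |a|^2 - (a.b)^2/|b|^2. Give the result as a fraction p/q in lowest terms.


|a|^2 = (-4)^2 + 2^2 + 1^2 = 21
|b|^2 = 1^2 + 1^2 + 2^2 = 6
a . b = (-4)*1 + 2*1 + 1*2 = 0
(a.b)^2 = 0^2 = 0
|rej|^2 = 21 - 0/6
= (126 - 0)/6
= 126/6
In lowest terms: 21/1


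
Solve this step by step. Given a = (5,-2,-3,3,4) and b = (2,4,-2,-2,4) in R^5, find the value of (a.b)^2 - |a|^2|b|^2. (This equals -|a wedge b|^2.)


a . b = 5*2 + (-2)*4 + (-3)*(-2) + 3*(-2) + 4*4
= 10 + (-8) + 6 + (-6) + 16 = 18
|a|^2 = 5^2 + (-2)^2 + (-3)^2 + 3^2 + 4^2 = 63
|b|^2 = 2^2 + 4^2 + (-2)^2 + (-2)^2 + 4^2 = 44
(a.b)^2 = 18^2 = 324
|a|^2 * |b|^2 = 63 * 44 = 2772
Result = 324 - 2772 = -2448


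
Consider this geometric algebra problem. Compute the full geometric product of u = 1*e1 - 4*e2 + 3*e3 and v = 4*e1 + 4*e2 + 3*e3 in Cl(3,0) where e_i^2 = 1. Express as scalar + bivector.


In Cl(3,0): e_i^2 = 1, e_ie_j = -e_je_i for i != j.
Scalar part = u . v = 1*4 + (-4)*4 + 3*3
= 4 + (-16) + 9 = -3
e12 coeff = 1*4 - (-4)*4 = 4 - (-16) = 20
e13 coeff = 1*3 - 3*4 = 3 - 12 = -9
e23 coeff = (-4)*3 - 3*4 = -12 - 12 = -24
uv = -3 + 20*e12 - 9*e13 - 24*e23


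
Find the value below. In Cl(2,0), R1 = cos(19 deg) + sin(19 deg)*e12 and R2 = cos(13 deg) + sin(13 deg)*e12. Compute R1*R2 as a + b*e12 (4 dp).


Same-plane rotors commute and their half-angles add:
R1*R2 = cos(a1 + a2) + sin(a1 + a2)*e12.
a1 + a2 = 19 + 13 = 32 deg
cos(32 deg) = 0.8480
sin(32 deg) = 0.5299
R1*R2 = 0.8480 + 0.5299*e12


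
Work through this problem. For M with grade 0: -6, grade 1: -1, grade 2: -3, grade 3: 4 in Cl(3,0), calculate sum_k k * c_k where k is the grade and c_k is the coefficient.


Grade-weighted sum = sum of grade_k * coefficient_k
0*(-6) = 0
1*(-1) = -1
2*(-3) = -6
3*4 = 12
Total = 0 + (-1) + (-6) + 12 = 5


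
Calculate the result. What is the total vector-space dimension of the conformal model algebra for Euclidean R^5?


The conformal model of R^5 uses Cl(6,1): the 5 Euclidean generators plus two extra orthogonal generators e+ (e+^2 = +1) and e- (e-^2 = -1), from which the null vectors e0, einf are built.
Number of generators m = 5 + 2 = 7.
dim Cl(p,q) = 2^m = 2^7 = 128


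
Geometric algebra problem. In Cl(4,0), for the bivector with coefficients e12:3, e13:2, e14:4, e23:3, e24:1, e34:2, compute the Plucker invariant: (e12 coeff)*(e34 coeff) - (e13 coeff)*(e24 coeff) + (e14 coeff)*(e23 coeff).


Plucker relation: af - be + cd
a*f = 3*2 = 6
b*e = 2*1 = 2
c*d = 4*3 = 12
af - be + cd = 6 - 2 + 12
= 16


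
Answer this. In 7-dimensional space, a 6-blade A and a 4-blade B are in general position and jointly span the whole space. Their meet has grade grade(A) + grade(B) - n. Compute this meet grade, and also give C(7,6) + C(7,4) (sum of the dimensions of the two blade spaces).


Meet grade = grade(A) + grade(B) - n
= 6 + 4 - 7 = 3
C(7,6) = 7
C(7,4) = 35
dim_A + dim_B = 7 + 35 = 42


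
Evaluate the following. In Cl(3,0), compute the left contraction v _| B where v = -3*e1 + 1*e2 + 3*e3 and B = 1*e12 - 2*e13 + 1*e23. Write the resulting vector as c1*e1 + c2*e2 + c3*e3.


Left contraction v _| B = <vB>_1 (grade-1 part of the geometric product vB).
Using e1_|e12 = e2, e2_|e12 = -e1, e1_|e13 = e3, e3_|e13 = -e1, e2_|e23 = e3, e3_|e23 = -e2:
e1 coeff: -v2*b12 - v3*b13 = -(1)*(1) - (3)*(-2) = 5
e2 coeff: v1*b12 - v3*b23 = (-3)*(1) - (3)*(1) = -6
e3 coeff: v1*b13 + v2*b23 = (-3)*(-2) + (1)*(1) = 7
v _| B = 5*e1 - 6*e2 + 7*e3


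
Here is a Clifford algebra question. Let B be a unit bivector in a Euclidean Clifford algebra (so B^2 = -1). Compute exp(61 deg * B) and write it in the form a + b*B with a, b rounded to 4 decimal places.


For a unit bivector B with B^2 = -1, the exponential series gives
e^(theta*B) = cos(theta) + sin(theta)*B (the GA analogue of Euler's formula).
theta = 61 degrees = 1.064651 rad
cos(61 deg) = 0.4848
sin(61 deg) = 0.8746
exp(theta*B) = 0.4848 + 0.8746*B


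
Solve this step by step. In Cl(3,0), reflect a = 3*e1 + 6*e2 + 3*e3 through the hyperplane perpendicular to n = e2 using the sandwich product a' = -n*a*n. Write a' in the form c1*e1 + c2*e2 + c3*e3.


Reflection formula: a' = -n*a*n, with n = e2 (unit vector, n^2 = 1).
For reflection through hyperplane perp to e2:
The component along e2 flips sign, others stay.
a = (3, 6, 3)
a' = (3, -6, 3)
a' = 3*e1 - 6*e2 + 3*e3


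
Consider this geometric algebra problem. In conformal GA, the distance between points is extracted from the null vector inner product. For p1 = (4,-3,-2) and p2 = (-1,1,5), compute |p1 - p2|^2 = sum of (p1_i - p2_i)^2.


p1 - p2 = (5, -4, -7)
|p1 - p2|^2 = 5^2 + (-4)^2 + (-7)^2
= 25 + 16 + 49
= 90


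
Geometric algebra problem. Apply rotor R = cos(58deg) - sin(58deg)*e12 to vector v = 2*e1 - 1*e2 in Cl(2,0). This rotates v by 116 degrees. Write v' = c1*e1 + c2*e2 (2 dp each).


Rotor R = cos(58deg) - sin(58deg)*e12
Rotation angle theta = 2 * 58 = 116 degrees
v' = R*v*~R rotates v by theta.
cos(116deg) = -0.4384, sin(116deg) = 0.8988
v'_1 = 2*cos(116deg) - (-1)*sin(116deg)
= 2*(-0.4384) - (-1)*0.8988
= 0.02
v'_2 = 2*sin(116deg) + (-1)*cos(116deg)
= 2*0.8988 + (-1)*(-0.4384)
= 2.24
v' = 0.02*e1 + 2.24*e2


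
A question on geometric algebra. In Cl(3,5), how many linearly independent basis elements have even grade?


Even subalgebra dimension = 2^(n-1)
n = 3 + 5 = 8
2^(8 - 1) = 2^7 = 128
Verification: sum of C(8,k) for even k = 1 + 28 + 70 + 28 + 1 = 128
Result = 128


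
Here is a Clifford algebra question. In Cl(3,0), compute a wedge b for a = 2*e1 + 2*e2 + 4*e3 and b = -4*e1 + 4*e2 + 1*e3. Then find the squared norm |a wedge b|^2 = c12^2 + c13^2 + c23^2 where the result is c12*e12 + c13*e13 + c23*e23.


a wedge b = (a1*b2 - a2*b1)*e12 + (a1*b3 - a3*b1)*e13 + (a2*b3 - a3*b2)*e23
e12 coeff: 2*4 - 2*(-4) = 8 - (-8) = 16
e13 coeff: 2*1 - 4*(-4) = 2 - (-16) = 18
e23 coeff: 2*1 - 4*4 = 2 - 16 = -14
|a wedge b|^2 = 16^2 + 18^2 + (-14)^2
= 256 + 324 + 196
= 776


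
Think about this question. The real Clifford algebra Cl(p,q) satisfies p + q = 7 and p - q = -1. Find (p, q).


We need p + q = 7 and p - q = -1.
Adding: 2p = 7 + (-1) = 6, so p = 3.
Then q = 7 - 3 = 4.
(p, q) = (3, 4)


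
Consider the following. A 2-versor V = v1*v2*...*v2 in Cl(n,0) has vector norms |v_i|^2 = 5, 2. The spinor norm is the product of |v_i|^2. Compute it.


Spinor norm N(V) = |v1|^2 * |v2|^2 * ... * |v2|^2
= 5 * 2
Running product: 5, 10
N(V) = 10


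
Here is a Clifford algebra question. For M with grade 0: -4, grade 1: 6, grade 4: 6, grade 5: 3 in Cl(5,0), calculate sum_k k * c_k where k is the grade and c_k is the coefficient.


Grade-weighted sum = sum of grade_k * coefficient_k
0*(-4) = 0
1*6 = 6
4*6 = 24
5*3 = 15
Total = 0 + 6 + 24 + 15 = 45


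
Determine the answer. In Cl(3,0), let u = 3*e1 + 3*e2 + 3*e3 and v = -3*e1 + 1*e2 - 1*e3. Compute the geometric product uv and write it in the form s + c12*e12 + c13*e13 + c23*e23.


In Cl(3,0): e_i^2 = 1, e_ie_j = -e_je_i for i != j.
Scalar part = u . v = 3*(-3) + 3*1 + 3*(-1)
= -9 + 3 + (-3) = -9
e12 coeff = 3*1 - 3*(-3) = 3 - (-9) = 12
e13 coeff = 3*(-1) - 3*(-3) = -3 - (-9) = 6
e23 coeff = 3*(-1) - 3*1 = -3 - 3 = -6
uv = -9 + 12*e12 + 6*e13 - 6*e23


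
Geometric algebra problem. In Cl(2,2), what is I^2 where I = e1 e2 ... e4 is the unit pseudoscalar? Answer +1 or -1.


The pseudoscalar I = e1...e_n (product of all n generators) of Cl(p,q) satisfies I^2 = (-1)^(q + n(n-1)/2).
p = 2, q = 2, n = p + q = 4
n(n-1)/2 = 4 * 3 / 2 = 6
Exponent = q + n(n-1)/2 = 2 + 6 = 8
I^2 = (-1)^8 = +1


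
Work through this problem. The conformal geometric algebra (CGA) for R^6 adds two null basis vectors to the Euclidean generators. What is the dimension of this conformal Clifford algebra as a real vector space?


The conformal model of R^6 uses Cl(7,1): the 6 Euclidean generators plus two extra orthogonal generators e+ (e+^2 = +1) and e- (e-^2 = -1), from which the null vectors e0, einf are built.
Number of generators m = 6 + 2 = 8.
dim Cl(p,q) = 2^m = 2^8 = 256


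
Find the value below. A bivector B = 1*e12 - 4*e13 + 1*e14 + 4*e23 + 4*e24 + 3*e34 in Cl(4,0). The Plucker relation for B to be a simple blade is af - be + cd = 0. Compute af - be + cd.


Plucker relation: af - be + cd
a*f = 1*3 = 3
b*e = (-4)*4 = -16
c*d = 1*4 = 4
af - be + cd = 3 - (-16) + 4
= 23


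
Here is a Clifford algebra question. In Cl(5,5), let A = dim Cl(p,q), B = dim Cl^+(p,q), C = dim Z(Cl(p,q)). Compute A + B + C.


n = 5 + 5 = 10
Total dim = 2^10 = 1024
Even subalgebra dim = 2^9 = 512
n is even, so center dim = 1
Sum = 1024 + 512 + 1 = 1537


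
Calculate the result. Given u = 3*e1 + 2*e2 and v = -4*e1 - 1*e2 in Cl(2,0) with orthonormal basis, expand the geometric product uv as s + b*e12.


Expand: (3*e1 + 2*e2)(-4*e1 - 1*e2)
= 3*(-4)*e1e1 + 3*(-1)*e1e2 + 2*(-4)*e2e1 + 2*(-1)*e2e2
Using e1^2 = e2^2 = 1, e2e1 = -e1e2:
Scalar part s = 3*(-4) + 2*(-1) = -12 + (-2) = -14
Bivector part b = 3*(-1) - 2*(-4) = -3 - (-8) = 5
uv = -14 + 5*e12


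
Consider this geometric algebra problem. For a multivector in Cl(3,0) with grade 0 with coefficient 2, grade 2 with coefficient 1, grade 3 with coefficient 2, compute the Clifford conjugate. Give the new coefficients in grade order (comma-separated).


Clifford conjugate sign for grade k: (-1)^(k(k+1)/2)
Grade 0: (-1)^(0*1/2) = (-1)^0 = 1, coeff 2 -> 2
Grade 2: (-1)^(2*3/2) = (-1)^3 = -1, coeff 1 -> -1
Grade 3: (-1)^(3*4/2) = (-1)^6 = 1, coeff 2 -> 2
Conjugated coefficients: 2, -1, 2


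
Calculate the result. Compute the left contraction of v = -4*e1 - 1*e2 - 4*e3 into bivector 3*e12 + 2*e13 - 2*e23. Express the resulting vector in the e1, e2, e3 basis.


Left contraction v _| B = <vB>_1 (grade-1 part of the geometric product vB).
Using e1_|e12 = e2, e2_|e12 = -e1, e1_|e13 = e3, e3_|e13 = -e1, e2_|e23 = e3, e3_|e23 = -e2:
e1 coeff: -v2*b12 - v3*b13 = -(-1)*(3) - (-4)*(2) = 11
e2 coeff: v1*b12 - v3*b23 = (-4)*(3) - (-4)*(-2) = -20
e3 coeff: v1*b13 + v2*b23 = (-4)*(2) + (-1)*(-2) = -6
v _| B = 11*e1 - 20*e2 - 6*e3


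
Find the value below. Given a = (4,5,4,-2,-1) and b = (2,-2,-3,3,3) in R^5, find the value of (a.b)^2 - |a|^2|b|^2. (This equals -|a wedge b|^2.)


a . b = 4*2 + 5*(-2) + 4*(-3) + (-2)*3 + (-1)*3
= 8 + (-10) + (-12) + (-6) + (-3) = -23
|a|^2 = 4^2 + 5^2 + 4^2 + (-2)^2 + (-1)^2 = 62
|b|^2 = 2^2 + (-2)^2 + (-3)^2 + 3^2 + 3^2 = 35
(a.b)^2 = (-23)^2 = 529
|a|^2 * |b|^2 = 62 * 35 = 2170
Result = 529 - 2170 = -1641


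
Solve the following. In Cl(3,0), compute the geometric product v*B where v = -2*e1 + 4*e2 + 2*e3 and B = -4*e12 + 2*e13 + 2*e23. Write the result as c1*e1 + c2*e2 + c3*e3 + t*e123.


vB has grade-1 (vector) and grade-3 (trivector) parts: vB = (v _| B) + (v ^ B).
Vector part <vB>_1:
  e1: -v2*b12 - v3*b13 = -(4)*(-4) - (2)*(2) = 12
  e2: v1*b12 - v3*b23 = (-2)*(-4) - (2)*(2) = 4
  e3: v1*b13 + v2*b23 = (-2)*(2) + (4)*(2) = 4
Trivector part <vB>_3:
  e123: v1*b23 - v2*b13 + v3*b12 = (-2)*(2) - (4)*(2) + (2)*(-4) = -20
vB = 12*e1 + 4*e2 + 4*e3 - 20*e123


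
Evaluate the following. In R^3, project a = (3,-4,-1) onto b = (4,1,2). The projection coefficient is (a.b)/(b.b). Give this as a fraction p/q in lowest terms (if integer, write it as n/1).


Projection coefficient = (a . b) / (b . b)
a . b = 3*4 + (-4)*1 + (-1)*2
= 12 + (-4) + (-2) = 6
b . b = 4^2 + 1^2 + 2^2
= 16 + 1 + 4 = 21
Coefficient = 6/21
In lowest terms: 2/7


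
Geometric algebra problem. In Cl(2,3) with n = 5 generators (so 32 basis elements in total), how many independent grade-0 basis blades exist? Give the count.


Number of grade-k basis blades in Cl(p,q) with n = p + q is C(n, k).
n = 2 + 3 = 5
C(5, 0) = 5! / (0! * 5!)
= 120 / (1 * 120)
= 1


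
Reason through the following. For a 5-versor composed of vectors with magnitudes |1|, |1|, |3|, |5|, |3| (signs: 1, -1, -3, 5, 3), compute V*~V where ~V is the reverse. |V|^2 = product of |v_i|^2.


Each vector v_i has |v_i|^2 = s_i^2
Squared scales: 1^2 = 1, (-1)^2 = 1, (-3)^2 = 9, 5^2 = 25, 3^2 = 9
|V|^2 = 1 * 1 * 9 * 25 * 9
= 2025


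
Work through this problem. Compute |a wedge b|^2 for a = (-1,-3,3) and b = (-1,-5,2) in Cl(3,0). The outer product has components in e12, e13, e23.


a wedge b = (a1*b2 - a2*b1)*e12 + (a1*b3 - a3*b1)*e13 + (a2*b3 - a3*b2)*e23
e12 coeff: (-1)*(-5) - (-3)*(-1) = 5 - 3 = 2
e13 coeff: (-1)*2 - 3*(-1) = -2 - (-3) = 1
e23 coeff: (-3)*2 - 3*(-5) = -6 - (-15) = 9
|a wedge b|^2 = 2^2 + 1^2 + 9^2
= 4 + 1 + 81
= 86


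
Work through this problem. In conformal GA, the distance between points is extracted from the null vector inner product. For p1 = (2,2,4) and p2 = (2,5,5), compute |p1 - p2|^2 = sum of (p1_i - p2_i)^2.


p1 - p2 = (0, -3, -1)
|p1 - p2|^2 = 0^2 + (-3)^2 + (-1)^2
= 0 + 9 + 1
= 10


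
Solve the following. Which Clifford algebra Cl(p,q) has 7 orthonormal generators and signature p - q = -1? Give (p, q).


We need p + q = 7 and p - q = -1.
Adding: 2p = 7 + (-1) = 6, so p = 3.
Then q = 7 - 3 = 4.
(p, q) = (3, 4)


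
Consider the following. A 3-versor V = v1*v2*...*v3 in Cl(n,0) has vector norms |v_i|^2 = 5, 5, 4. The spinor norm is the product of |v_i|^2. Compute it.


Spinor norm N(V) = |v1|^2 * |v2|^2 * ... * |v3|^2
= 5 * 5 * 4
Running product: 5, 25, 100
N(V) = 100


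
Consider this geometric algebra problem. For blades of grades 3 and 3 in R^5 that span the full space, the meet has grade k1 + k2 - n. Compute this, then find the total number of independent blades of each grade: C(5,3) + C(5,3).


Meet grade = grade(A) + grade(B) - n
= 3 + 3 - 5 = 1
C(5,3) = 10
C(5,3) = 10
dim_A + dim_B = 10 + 10 = 20


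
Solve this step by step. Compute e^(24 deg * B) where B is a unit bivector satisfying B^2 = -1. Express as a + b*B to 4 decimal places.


For a unit bivector B with B^2 = -1, the exponential series gives
e^(theta*B) = cos(theta) + sin(theta)*B (the GA analogue of Euler's formula).
theta = 24 degrees = 0.418879 rad
cos(24 deg) = 0.9135
sin(24 deg) = 0.4067
exp(theta*B) = 0.9135 + 0.4067*B


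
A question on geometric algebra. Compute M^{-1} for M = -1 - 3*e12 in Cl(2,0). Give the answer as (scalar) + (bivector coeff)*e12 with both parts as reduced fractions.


M = -1 - 3*e12, where e12^2 = -1.
Since M commutes with its reverse ~M = a - b*e12, M * ~M = a^2 - b^2*e12^2 = a^2 + b^2.
So M^{-1} = ~M / (a^2 + b^2) = (a - b*e12)/(a^2 + b^2).
a^2 + b^2 = 1 + 9 = 10
Scalar part = -1/10 = -1/10
Bivector coeff = 3/10 = 3/10
M^{-1} = -1/10 + 3/10*e12


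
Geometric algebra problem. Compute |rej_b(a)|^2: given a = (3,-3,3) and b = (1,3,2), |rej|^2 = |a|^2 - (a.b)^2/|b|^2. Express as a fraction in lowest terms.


|a|^2 = 3^2 + (-3)^2 + 3^2 = 27
|b|^2 = 1^2 + 3^2 + 2^2 = 14
a . b = 3*1 + (-3)*3 + 3*2 = 0
(a.b)^2 = 0^2 = 0
|rej|^2 = 27 - 0/14
= (378 - 0)/14
= 378/14
In lowest terms: 27/1


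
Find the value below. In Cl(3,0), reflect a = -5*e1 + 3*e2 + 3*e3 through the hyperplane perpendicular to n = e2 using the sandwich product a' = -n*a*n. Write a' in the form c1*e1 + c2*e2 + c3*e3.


Reflection formula: a' = -n*a*n, with n = e2 (unit vector, n^2 = 1).
For reflection through hyperplane perp to e2:
The component along e2 flips sign, others stay.
a = (-5, 3, 3)
a' = (-5, -3, 3)
a' = -5*e1 - 3*e2 + 3*e3


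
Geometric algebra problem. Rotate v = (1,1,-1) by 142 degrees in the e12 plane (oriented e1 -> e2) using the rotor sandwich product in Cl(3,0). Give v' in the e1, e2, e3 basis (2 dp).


Rotor R = cos(71deg) - sin(71deg)*e12
Rotation angle theta = 2 * 71 = 142 degrees in the e12 plane (e1 -> e2).
The component perpendicular to the plane (e3) is invariant: v'_3 = v3 = -1.00
cos(142deg) = -0.7880, sin(142deg) = 0.6157
v'_1 = v1*cos(theta) - v2*sin(theta) = 1*(-0.7880) - 1*0.6157 = -1.40
v'_2 = v1*sin(theta) + v2*cos(theta) = 1*0.6157 + 1*(-0.7880) = -0.17
v' = -1.40*e1 - 0.17*e2 - 1.00*e3


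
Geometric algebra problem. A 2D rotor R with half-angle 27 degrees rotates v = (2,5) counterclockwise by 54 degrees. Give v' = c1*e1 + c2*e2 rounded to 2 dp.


Rotor R = cos(27deg) - sin(27deg)*e12
Rotation angle theta = 2 * 27 = 54 degrees
v' = R*v*~R rotates v by theta.
cos(54deg) = 0.5878, sin(54deg) = 0.8090
v'_1 = 2*cos(54deg) - 5*sin(54deg)
= 2*0.5878 - 5*0.8090
= -2.87
v'_2 = 2*sin(54deg) + 5*cos(54deg)
= 2*0.8090 + 5*0.5878
= 4.56
v' = -2.87*e1 + 4.56*e2


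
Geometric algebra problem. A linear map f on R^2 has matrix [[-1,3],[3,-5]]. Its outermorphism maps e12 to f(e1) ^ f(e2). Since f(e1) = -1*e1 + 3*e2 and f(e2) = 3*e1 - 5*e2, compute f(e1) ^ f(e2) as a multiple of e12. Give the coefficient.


The outermorphism of a linear map f sends e1^e2 to f(e1)^f(e2).
f(e1) = -1*e1 + 3*e2
f(e2) = 3*e1 - 5*e2
f(e1) ^ f(e2) = (-1*e1 + 3*e2) ^ (3*e1 - 5*e2)
= (-1)*(-5)*e12 + 3*3*e21
= (5 - 9)*e12
= -4*e12
Coefficient = -4


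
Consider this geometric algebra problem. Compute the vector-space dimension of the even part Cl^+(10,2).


Even subalgebra dimension = 2^(n-1)
n = 10 + 2 = 12
2^(12 - 1) = 2^11 = 2048
Verification: sum of C(12,k) for even k = 1 + 66 + 495 + 924 + 495 + 66 + 1 = 2048
Result = 2048


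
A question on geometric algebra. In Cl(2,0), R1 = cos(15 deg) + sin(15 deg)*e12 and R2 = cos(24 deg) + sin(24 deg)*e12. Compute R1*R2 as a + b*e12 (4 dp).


Same-plane rotors commute and their half-angles add:
R1*R2 = cos(a1 + a2) + sin(a1 + a2)*e12.
a1 + a2 = 15 + 24 = 39 deg
cos(39 deg) = 0.7771
sin(39 deg) = 0.6293
R1*R2 = 0.7771 + 0.6293*e12


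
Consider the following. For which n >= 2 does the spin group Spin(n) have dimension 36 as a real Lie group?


dim Spin(n) = dim so(n) = n(n-1)/2.
Solve n(n-1)/2 = 36, i.e. n^2 - n - 72 = 0.
Discriminant = 1 + 8*36 = 289
n = (1 + sqrt(289))/2 = (1 + 17)/2 = 9


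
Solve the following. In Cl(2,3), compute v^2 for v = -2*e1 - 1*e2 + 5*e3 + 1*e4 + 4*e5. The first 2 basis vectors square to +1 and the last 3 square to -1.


v^2 = sum of c_i^2 * e_i^2
Positive signature terms (e_i^2 = +1): (-2)^2 + (-1)^2 = 5
Negative signature terms (e_j^2 = -1): 5^2 + 1^2 + 4^2 = 42
v^2 = 5 - 42 = -37


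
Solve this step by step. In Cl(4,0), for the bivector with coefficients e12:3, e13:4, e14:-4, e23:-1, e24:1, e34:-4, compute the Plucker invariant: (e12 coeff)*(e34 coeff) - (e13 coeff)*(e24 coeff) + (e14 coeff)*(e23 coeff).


Plucker relation: af - be + cd
a*f = 3*(-4) = -12
b*e = 4*1 = 4
c*d = (-4)*(-1) = 4
af - be + cd = -12 - 4 + 4
= -12


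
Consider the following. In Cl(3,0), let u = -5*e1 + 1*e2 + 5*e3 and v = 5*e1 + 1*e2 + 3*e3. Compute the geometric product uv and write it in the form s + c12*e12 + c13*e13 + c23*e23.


In Cl(3,0): e_i^2 = 1, e_ie_j = -e_je_i for i != j.
Scalar part = u . v = (-5)*5 + 1*1 + 5*3
= -25 + 1 + 15 = -9
e12 coeff = (-5)*1 - 1*5 = -5 - 5 = -10
e13 coeff = (-5)*3 - 5*5 = -15 - 25 = -40
e23 coeff = 1*3 - 5*1 = 3 - 5 = -2
uv = -9 - 10*e12 - 40*e13 - 2*e23


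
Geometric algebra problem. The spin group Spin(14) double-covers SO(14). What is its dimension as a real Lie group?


Spin(n) double-covers SO(n); both have Lie algebra so(n) of dimension n(n-1)/2.
n = 14
n(n-1) = 14 * 13 = 182
dim Spin(14) = 182/2 = 91


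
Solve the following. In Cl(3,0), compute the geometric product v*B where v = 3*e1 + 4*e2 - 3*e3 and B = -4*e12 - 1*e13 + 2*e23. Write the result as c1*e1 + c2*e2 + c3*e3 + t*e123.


vB has grade-1 (vector) and grade-3 (trivector) parts: vB = (v _| B) + (v ^ B).
Vector part <vB>_1:
  e1: -v2*b12 - v3*b13 = -(4)*(-4) - (-3)*(-1) = 13
  e2: v1*b12 - v3*b23 = (3)*(-4) - (-3)*(2) = -6
  e3: v1*b13 + v2*b23 = (3)*(-1) + (4)*(2) = 5
Trivector part <vB>_3:
  e123: v1*b23 - v2*b13 + v3*b12 = (3)*(2) - (4)*(-1) + (-3)*(-4) = 22
vB = 13*e1 - 6*e2 + 5*e3 + 22*e123


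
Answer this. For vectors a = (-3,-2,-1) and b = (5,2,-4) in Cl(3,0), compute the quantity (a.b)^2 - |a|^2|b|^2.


a . b = (-3)*5 + (-2)*2 + (-1)*(-4)
= -15 + (-4) + 4 = -15
|a|^2 = (-3)^2 + (-2)^2 + (-1)^2 = 14
|b|^2 = 5^2 + 2^2 + (-4)^2 = 45
(a.b)^2 = (-15)^2 = 225
|a|^2 * |b|^2 = 14 * 45 = 630
Result = 225 - 630 = -405


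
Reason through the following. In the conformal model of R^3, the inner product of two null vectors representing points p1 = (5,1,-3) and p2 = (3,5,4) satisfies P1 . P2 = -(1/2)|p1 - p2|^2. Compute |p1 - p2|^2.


p1 - p2 = (2, -4, -7)
|p1 - p2|^2 = 2^2 + (-4)^2 + (-7)^2
= 4 + 16 + 49
= 69


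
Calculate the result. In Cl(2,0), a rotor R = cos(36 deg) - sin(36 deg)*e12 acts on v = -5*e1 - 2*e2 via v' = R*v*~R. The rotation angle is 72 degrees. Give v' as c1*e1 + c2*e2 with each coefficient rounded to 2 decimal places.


Rotor R = cos(36deg) - sin(36deg)*e12
Rotation angle theta = 2 * 36 = 72 degrees
v' = R*v*~R rotates v by theta.
cos(72deg) = 0.3090, sin(72deg) = 0.9511
v'_1 = -5*cos(72deg) - (-2)*sin(72deg)
= -5*0.3090 - (-2)*0.9511
= 0.36
v'_2 = -5*sin(72deg) + (-2)*cos(72deg)
= -5*0.9511 + (-2)*0.3090
= -5.37
v' = 0.36*e1 - 5.37*e2


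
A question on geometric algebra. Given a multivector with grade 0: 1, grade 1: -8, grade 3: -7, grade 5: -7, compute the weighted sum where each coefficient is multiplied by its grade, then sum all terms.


Grade-weighted sum = sum of grade_k * coefficient_k
0*1 = 0
1*(-8) = -8
3*(-7) = -21
5*(-7) = -35
Total = 0 + (-8) + (-21) + (-35) = -64


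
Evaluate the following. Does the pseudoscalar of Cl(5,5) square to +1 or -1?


The pseudoscalar I = e1...e_n (product of all n generators) of Cl(p,q) satisfies I^2 = (-1)^(q + n(n-1)/2).
p = 5, q = 5, n = p + q = 10
n(n-1)/2 = 10 * 9 / 2 = 45
Exponent = q + n(n-1)/2 = 5 + 45 = 50
I^2 = (-1)^50 = +1


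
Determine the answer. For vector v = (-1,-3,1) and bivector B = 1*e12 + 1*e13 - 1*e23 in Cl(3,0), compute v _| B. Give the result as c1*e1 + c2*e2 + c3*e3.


Left contraction v _| B = <vB>_1 (grade-1 part of the geometric product vB).
Using e1_|e12 = e2, e2_|e12 = -e1, e1_|e13 = e3, e3_|e13 = -e1, e2_|e23 = e3, e3_|e23 = -e2:
e1 coeff: -v2*b12 - v3*b13 = -(-3)*(1) - (1)*(1) = 2
e2 coeff: v1*b12 - v3*b23 = (-1)*(1) - (1)*(-1) = 0
e3 coeff: v1*b13 + v2*b23 = (-1)*(1) + (-3)*(-1) = 2
v _| B = 2*e1 + 0*e2 + 2*e3


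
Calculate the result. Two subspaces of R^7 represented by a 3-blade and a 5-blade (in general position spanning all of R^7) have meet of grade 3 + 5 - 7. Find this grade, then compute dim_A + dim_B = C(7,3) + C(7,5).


Meet grade = grade(A) + grade(B) - n
= 3 + 5 - 7 = 1
C(7,3) = 35
C(7,5) = 21
dim_A + dim_B = 35 + 21 = 56
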